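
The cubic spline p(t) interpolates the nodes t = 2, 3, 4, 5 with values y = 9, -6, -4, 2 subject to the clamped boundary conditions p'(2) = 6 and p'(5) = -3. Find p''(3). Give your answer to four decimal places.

Write m_i for p''(x_i). With h_i = 1, 1, 1 and divided differences Δ_i = -15, 2, 6, the continuity of p' gives the tridiagonal system
  1·m_0 + 4·m_1 + 1·m_2 = 6(Δ_1 - Δ_0) = 102
  1·m_1 + 4·m_2 + 1·m_3 = 6(Δ_2 - Δ_1) = 24
Clamped end conditions give two more equations: 2h_0·m_0 + h_0·m_1 = 6(Δ_0 - p'(2)) = -126 and h_2·m_2 + 2h_2·m_3 = 6(p'(5) - Δ_2) = -54.
Solving: m_0 = -432/5, m_1 = 234/5, m_2 = 6/5, m_3 = -138/5.

46.8000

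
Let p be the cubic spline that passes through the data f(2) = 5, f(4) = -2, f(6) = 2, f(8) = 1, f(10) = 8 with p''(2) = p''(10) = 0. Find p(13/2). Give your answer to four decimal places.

Let M_i = p''(x_i). Step sizes h_i = 2, 2, 2, 2; slopes of the chords Δ_i = (y_(i+1) - y_i)/h_i = -7/2, 2, -1/2, 7/2.
  2·M_0 + 8·M_1 + 2·M_2 = 6(Δ_1 - Δ_0) = 33
  2·M_1 + 8·M_2 + 2·M_3 = 6(Δ_2 - Δ_1) = -15
  2·M_2 + 8·M_3 + 2·M_4 = 6(Δ_3 - Δ_2) = 24
Natural end conditions: M_0 = M_4 = 0.
Solving: M_0 = 0, M_1 = 579/112, M_2 = -117/28, M_3 = 453/112, M_4 = 0.
On [6, 8], p(x) = 2 + 15/16·(x - 6) - 117/56·(x - 6)² + 307/448·(x - 6)³.
With (x - 6) = 1/2: p(13/2) = 7283/3584.

2.0321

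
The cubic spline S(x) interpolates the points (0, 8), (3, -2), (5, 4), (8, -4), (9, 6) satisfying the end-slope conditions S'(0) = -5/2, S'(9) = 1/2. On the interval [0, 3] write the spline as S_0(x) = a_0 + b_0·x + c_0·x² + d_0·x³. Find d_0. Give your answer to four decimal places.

With m_i denoting the second derivative at x_i, h_i = 3, 2, 3, 1, and Δ_i = (y_(i+1) − y_i)/h_i = -10/3, 3, -8/3, 10:
  3·m_0 + 10·m_1 + 2·m_2 = 6(Δ_1 - Δ_0) = 38
  2·m_1 + 10·m_2 + 3·m_3 = 6(Δ_2 - Δ_1) = -34
  3·m_2 + 8·m_3 + 1·m_4 = 6(Δ_3 - Δ_2) = 76
Clamped end conditions give two more equations: 2h_0·m_0 + h_0·m_1 = 6(Δ_0 - S'(0)) = -5 and h_3·m_3 + 2h_3·m_4 = 6(S'(9) - Δ_3) = -57.
Hence m_0 = -1565/354, m_1 = 1270/177, m_2 = -7253/708, m_3 = 6383/354, m_4 = -26561/708.
On [0, 3], with S_0(x) = a_0 + b_0·x + c_0·x² + d_0·x³: c_0 = m_0/2 = -1565/708, d_0 = (m_1 - m_0)/(6h_0) = 4105/6372, b_0 = Δ_0 - h_0(2m_0 + m_1)/6 = -5/2.

0.6442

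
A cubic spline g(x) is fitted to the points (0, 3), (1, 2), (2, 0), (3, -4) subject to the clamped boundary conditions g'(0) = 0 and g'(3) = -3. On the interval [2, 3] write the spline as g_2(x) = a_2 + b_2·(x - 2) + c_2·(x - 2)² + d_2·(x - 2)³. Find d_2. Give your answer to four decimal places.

Let M_i = g''(x_i). Step sizes h_i = 1, 1, 1; slopes of the chords Δ_i = (y_(i+1) - y_i)/h_i = -1, -2, -4.
  1·M_0 + 4·M_1 + 1·M_2 = 6(Δ_1 - Δ_0) = -6
  1·M_1 + 4·M_2 + 1·M_3 = 6(Δ_2 - Δ_1) = -12
Clamped end conditions give two more equations: 2h_0·M_0 + h_0·M_1 = 6(Δ_0 - g'(0)) = -6 and h_2·M_2 + 2h_2·M_3 = 6(g'(3) - Δ_2) = 6.
Solving the tridiagonal system: M_0 = -16/5, M_1 = 2/5, M_2 = -22/5, M_3 = 26/5.
On [2, 3], with g_2(x) = a_2 + b_2·(x - 2) + c_2·(x - 2)² + d_2·(x - 2)³: c_2 = M_2/2 = -11/5, d_2 = (M_3 - M_2)/(6h_2) = 8/5, b_2 = Δ_2 - h_2(2M_2 + M_3)/6 = -17/5.

1.6000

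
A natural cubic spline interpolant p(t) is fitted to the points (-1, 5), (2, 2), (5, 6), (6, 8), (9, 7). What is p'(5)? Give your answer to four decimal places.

Put σ_i = p'' at the i-th knot. Here h = (3, 3, 1, 3) and Δ = (-1, 4/3, 2, -1/3), so the interior equations h_(i-1)·σ_(i-1) + 2(h_(i-1)+h_i)·σ_i + h_i·σ_(i+1) = 6(Δ_i − Δ_(i-1)) read
  3·σ_0 + 12·σ_1 + 3·σ_2 = 6(Δ_1 - Δ_0) = 14
  3·σ_1 + 8·σ_2 + 1·σ_3 = 6(Δ_2 - Δ_1) = 4
  1·σ_2 + 8·σ_3 + 3·σ_4 = 6(Δ_3 - Δ_2) = -14
Natural end conditions: σ_0 = σ_4 = 0.
Forward elimination and back-substitution give σ_0 = 0, σ_1 = 62/57, σ_2 = 6/19, σ_3 = -34/19, σ_4 = 0.
On [5, 6], p'(t) = b_2 + 2c_2·(t - 5) + 3d_2·(t - 5)² with b_2 = Δ_2 - h_2(2σ_2 + σ_3)/6 = 125/57, c_2 = σ_2/2 = 3/19, d_2 = (σ_3 - σ_2)/(6h_2) = -20/57. So p'(5) = 125/57.

2.1930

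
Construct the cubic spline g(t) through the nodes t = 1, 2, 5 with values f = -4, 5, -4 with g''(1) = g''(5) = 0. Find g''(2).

Let M_i = g''(x_i). Step sizes h_i = 1, 3; slopes of the chords Δ_i = (y_(i+1) - y_i)/h_i = 9, -3.
  1·M_0 + 8·M_1 + 3·M_2 = 6(Δ_1 - Δ_0) = -72
Natural end conditions: M_0 = M_2 = 0.
Hence M_0 = 0, M_1 = -9, M_2 = 0.

-9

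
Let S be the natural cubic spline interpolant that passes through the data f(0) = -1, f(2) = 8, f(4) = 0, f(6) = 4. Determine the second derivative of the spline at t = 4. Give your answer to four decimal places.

Let σ_i = S''(x_i). Step sizes h_i = 2, 2, 2; slopes of the chords Δ_i = (y_(i+1) - y_i)/h_i = 9/2, -4, 2.
  2·σ_0 + 8·σ_1 + 2·σ_2 = 6(Δ_1 - Δ_0) = -51
  2·σ_1 + 8·σ_2 + 2·σ_3 = 6(Δ_2 - Δ_1) = 36
Natural end conditions: σ_0 = σ_3 = 0.
Solving the tridiagonal system: σ_0 = 0, σ_1 = -8, σ_2 = 13/2, σ_3 = 0.

6.5000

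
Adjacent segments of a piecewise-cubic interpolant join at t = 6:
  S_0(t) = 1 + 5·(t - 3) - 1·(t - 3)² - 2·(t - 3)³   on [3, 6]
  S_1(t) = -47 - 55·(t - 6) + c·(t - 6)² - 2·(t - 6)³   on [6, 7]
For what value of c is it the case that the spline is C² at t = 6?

S_0''(t) = -2 - 12·(t - 3), so S_0''(6) = -38. On the right, S_1''(6) = 2c, so c = -19.

-19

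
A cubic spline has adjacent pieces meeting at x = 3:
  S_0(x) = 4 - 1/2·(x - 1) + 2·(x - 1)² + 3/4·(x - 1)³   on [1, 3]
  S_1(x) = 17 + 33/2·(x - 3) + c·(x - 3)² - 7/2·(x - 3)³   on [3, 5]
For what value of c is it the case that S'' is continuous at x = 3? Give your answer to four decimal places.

6.5000

S_0''(x) = 4 + 9/2·(x - 1), so S_0''(3) = 13. On the right, S_1''(3) = 2c, so c = 13/2.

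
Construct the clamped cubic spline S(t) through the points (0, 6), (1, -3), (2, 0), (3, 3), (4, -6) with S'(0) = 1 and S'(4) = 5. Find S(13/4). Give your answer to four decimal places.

With m_i denoting the second derivative at x_i, h_i = 1, 1, 1, 1, and Δ_i = (y_(i+1) − y_i)/h_i = -9, 3, 3, -9:
  1·m_0 + 4·m_1 + 1·m_2 = 6(Δ_1 - Δ_0) = 72
  1·m_1 + 4·m_2 + 1·m_3 = 6(Δ_2 - Δ_1) = 0
  1·m_2 + 4·m_3 + 1·m_4 = 6(Δ_3 - Δ_2) = -72
Clamped end conditions give two more equations: 2h_0·m_0 + h_0·m_1 = 6(Δ_0 - S'(0)) = -60 and h_3·m_3 + 2h_3·m_4 = 6(S'(4) - Δ_3) = 84.
Hence m_0 = -311/7, m_1 = 202/7, m_2 = 1, m_3 = -230/7, m_4 = 409/7.
On [3, 4], S(t) = 3 - 109/14·(t - 3) - 115/7·(t - 3)² + 213/14·(t - 3)³.
With (t - 3) = 1/4: S(13/4) = 237/896.

0.2645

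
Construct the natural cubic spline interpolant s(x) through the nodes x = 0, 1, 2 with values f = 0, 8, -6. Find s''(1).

With σ_i denoting the second derivative at x_i, h_i = 1, 1, and Δ_i = (y_(i+1) − y_i)/h_i = 8, -14:
  1·σ_0 + 4·σ_1 + 1·σ_2 = 6(Δ_1 - Δ_0) = -132
Natural end conditions: σ_0 = σ_2 = 0.
Forward elimination and back-substitution give σ_0 = 0, σ_1 = -33, σ_2 = 0.

-33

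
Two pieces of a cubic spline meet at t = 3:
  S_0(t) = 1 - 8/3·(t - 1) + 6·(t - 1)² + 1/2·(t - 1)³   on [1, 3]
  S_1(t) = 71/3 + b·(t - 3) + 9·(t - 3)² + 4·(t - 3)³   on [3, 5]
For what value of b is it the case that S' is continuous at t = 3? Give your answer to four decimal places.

S_0'(t) = -8/3 + 12·(t - 1) + 3/2·(t - 1)², so S_0'(3) = 82/3. On the right, S_1'(3) = b, so b = 82/3.

27.3333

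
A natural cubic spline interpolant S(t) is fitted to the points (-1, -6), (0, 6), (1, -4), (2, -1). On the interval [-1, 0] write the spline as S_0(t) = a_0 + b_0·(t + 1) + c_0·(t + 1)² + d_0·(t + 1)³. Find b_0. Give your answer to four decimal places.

18.7333

With m_i denoting the second derivative at x_i, h_i = 1, 1, 1, and Δ_i = (y_(i+1) − y_i)/h_i = 12, -10, 3:
  1·m_0 + 4·m_1 + 1·m_2 = 6(Δ_1 - Δ_0) = -132
  1·m_1 + 4·m_2 + 1·m_3 = 6(Δ_2 - Δ_1) = 78
Natural end conditions: m_0 = m_3 = 0.
Solving the tridiagonal system: m_0 = 0, m_1 = -202/5, m_2 = 148/5, m_3 = 0.
On [-1, 0], with S_0(t) = a_0 + b_0·(t + 1) + c_0·(t + 1)² + d_0·(t + 1)³: c_0 = m_0/2 = 0, d_0 = (m_1 - m_0)/(6h_0) = -101/15, b_0 = Δ_0 - h_0(2m_0 + m_1)/6 = 281/15.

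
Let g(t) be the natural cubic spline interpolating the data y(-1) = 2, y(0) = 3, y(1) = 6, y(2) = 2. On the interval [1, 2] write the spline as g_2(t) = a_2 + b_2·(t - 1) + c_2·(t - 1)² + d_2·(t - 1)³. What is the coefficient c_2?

Let σ_i = g''(x_i). Step sizes h_i = 1, 1, 1; slopes of the chords Δ_i = (y_(i+1) - y_i)/h_i = 1, 3, -4.
  1·σ_0 + 4·σ_1 + 1·σ_2 = 6(Δ_1 - Δ_0) = 12
  1·σ_1 + 4·σ_2 + 1·σ_3 = 6(Δ_2 - Δ_1) = -42
Natural end conditions: σ_0 = σ_3 = 0.
Hence σ_0 = 0, σ_1 = 6, σ_2 = -12, σ_3 = 0.
On [1, 2], with g_2(t) = a_2 + b_2·(t - 1) + c_2·(t - 1)² + d_2·(t - 1)³: c_2 = σ_2/2 = -6, d_2 = (σ_3 - σ_2)/(6h_2) = 2, b_2 = Δ_2 - h_2(2σ_2 + σ_3)/6 = 0.

-6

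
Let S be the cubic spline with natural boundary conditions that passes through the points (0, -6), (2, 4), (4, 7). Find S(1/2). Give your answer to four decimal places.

-3.0898

Let M_i = S''(x_i). Step sizes h_i = 2, 2; slopes of the chords Δ_i = (y_(i+1) - y_i)/h_i = 5, 3/2.
  2·M_0 + 8·M_1 + 2·M_2 = 6(Δ_1 - Δ_0) = -21
Natural end conditions: M_0 = M_2 = 0.
Solving: M_0 = 0, M_1 = -21/8, M_2 = 0.
On [0, 2], S(x) = -6 + 47/8·x + 0·x² - 7/32·x³.
With x = 1/2: S(1/2) = -791/256.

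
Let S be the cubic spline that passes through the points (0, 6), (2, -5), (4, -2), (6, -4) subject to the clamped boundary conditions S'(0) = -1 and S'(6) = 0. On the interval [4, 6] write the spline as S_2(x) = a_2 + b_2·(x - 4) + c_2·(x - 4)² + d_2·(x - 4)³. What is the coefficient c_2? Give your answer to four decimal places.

-2.6333

Write M_i for S''(x_i). With h_i = 2, 2, 2 and divided differences Δ_i = -11/2, 3/2, -1, the continuity of S' gives the tridiagonal system
  2·M_0 + 8·M_1 + 2·M_2 = 6(Δ_1 - Δ_0) = 42
  2·M_1 + 8·M_2 + 2·M_3 = 6(Δ_2 - Δ_1) = -15
Clamped end conditions give two more equations: 2h_0·M_0 + h_0·M_1 = 6(Δ_0 - S'(0)) = -27 and h_2·M_2 + 2h_2·M_3 = 6(S'(6) - Δ_2) = 6.
Hence M_0 = -172/15, M_1 = 283/30, M_2 = -79/15, M_3 = 62/15.
On [4, 6], with S_2(x) = a_2 + b_2·(x - 4) + c_2·(x - 4)² + d_2·(x - 4)³: c_2 = M_2/2 = -79/30, d_2 = (M_3 - M_2)/(6h_2) = 47/60, b_2 = Δ_2 - h_2(2M_2 + M_3)/6 = 17/15.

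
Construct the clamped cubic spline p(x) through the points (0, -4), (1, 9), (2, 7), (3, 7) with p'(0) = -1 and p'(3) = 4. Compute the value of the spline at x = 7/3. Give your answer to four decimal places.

Write m_i for p''(x_i). With h_i = 1, 1, 1 and divided differences Δ_i = 13, -2, 0, the continuity of p' gives the tridiagonal system
  1·m_0 + 4·m_1 + 1·m_2 = 6(Δ_1 - Δ_0) = -90
  1·m_1 + 4·m_2 + 1·m_3 = 6(Δ_2 - Δ_1) = 12
Clamped end conditions give two more equations: 2h_0·m_0 + h_0·m_1 = 6(Δ_0 - p'(0)) = 84 and h_2·m_2 + 2h_2·m_3 = 6(p'(3) - Δ_2) = 24.
Forward elimination and back-substitution give m_0 = 938/15, m_1 = -616/15, m_2 = 176/15, m_3 = 92/15.
On [2, 3], p(x) = 7 - 74/15·(x - 2) + 88/15·(x - 2)² - 14/15·(x - 2)³.
With (x - 2) = 1/3: p(7/3) = 2419/405.

5.9728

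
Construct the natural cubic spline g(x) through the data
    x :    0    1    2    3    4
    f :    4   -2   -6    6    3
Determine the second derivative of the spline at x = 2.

Let σ_i = g''(x_i). Step sizes h_i = 1, 1, 1, 1; slopes of the chords Δ_i = (y_(i+1) - y_i)/h_i = -6, -4, 12, -3.
  1·σ_0 + 4·σ_1 + 1·σ_2 = 6(Δ_1 - Δ_0) = 12
  1·σ_1 + 4·σ_2 + 1·σ_3 = 6(Δ_2 - Δ_1) = 96
  1·σ_2 + 4·σ_3 + 1·σ_4 = 6(Δ_3 - Δ_2) = -90
Natural end conditions: σ_0 = σ_4 = 0.
Solving the tridiagonal system: σ_0 = 0, σ_1 = -21/4, σ_2 = 33, σ_3 = -123/4, σ_4 = 0.

33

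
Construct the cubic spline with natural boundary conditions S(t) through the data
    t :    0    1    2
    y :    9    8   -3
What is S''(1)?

With m_i denoting the second derivative at x_i, h_i = 1, 1, and Δ_i = (y_(i+1) − y_i)/h_i = -1, -11:
  1·m_0 + 4·m_1 + 1·m_2 = 6(Δ_1 - Δ_0) = -60
Natural end conditions: m_0 = m_2 = 0.
Hence m_0 = 0, m_1 = -15, m_2 = 0.

-15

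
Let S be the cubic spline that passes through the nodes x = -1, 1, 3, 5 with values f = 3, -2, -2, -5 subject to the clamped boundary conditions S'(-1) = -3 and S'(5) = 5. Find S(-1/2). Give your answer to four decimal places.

Write σ_i for S''(x_i). With h_i = 2, 2, 2 and divided differences Δ_i = -5/2, 0, -3/2, the continuity of S' gives the tridiagonal system
  2·σ_0 + 8·σ_1 + 2·σ_2 = 6(Δ_1 - Δ_0) = 15
  2·σ_1 + 8·σ_2 + 2·σ_3 = 6(Δ_2 - Δ_1) = -9
Clamped end conditions give two more equations: 2h_0·σ_0 + h_0·σ_1 = 6(Δ_0 - S'(-1)) = 3 and h_2·σ_2 + 2h_2·σ_3 = 6(S'(5) - Δ_2) = 39.
Solving the tridiagonal system: σ_0 = -14/15, σ_1 = 101/30, σ_2 = -151/30, σ_3 = 184/15.
On [-1, 1], S(x) = 3 - 3·(x + 1) - 7/15·(x + 1)² + 43/120·(x + 1)³.
With (x + 1) = 1/2: S(-1/2) = 457/320.

1.4281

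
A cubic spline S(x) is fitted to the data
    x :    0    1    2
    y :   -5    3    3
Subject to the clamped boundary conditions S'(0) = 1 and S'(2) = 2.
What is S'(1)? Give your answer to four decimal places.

Let M_i = S''(x_i). Step sizes h_i = 1, 1; slopes of the chords Δ_i = (y_(i+1) - y_i)/h_i = 8, 0.
  1·M_0 + 4·M_1 + 1·M_2 = 6(Δ_1 - Δ_0) = -48
Clamped end conditions give two more equations: 2h_0·M_0 + h_0·M_1 = 6(Δ_0 - S'(0)) = 42 and h_1·M_1 + 2h_1·M_2 = 6(S'(2) - Δ_1) = 12.
Solving the tridiagonal system: M_0 = 67/2, M_1 = -25, M_2 = 37/2.
On [1, 2], S'(x) = b_1 + 2c_1·(x - 1) + 3d_1·(x - 1)² with b_1 = Δ_1 - h_1(2M_1 + M_2)/6 = 21/4, c_1 = M_1/2 = -25/2, d_1 = (M_2 - M_1)/(6h_1) = 29/4. So S'(1) = 21/4.

5.2500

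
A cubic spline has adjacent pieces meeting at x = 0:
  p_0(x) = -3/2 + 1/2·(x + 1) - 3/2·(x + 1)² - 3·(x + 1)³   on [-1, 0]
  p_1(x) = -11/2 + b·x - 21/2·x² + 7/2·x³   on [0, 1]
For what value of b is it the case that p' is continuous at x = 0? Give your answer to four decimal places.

-11.5000

p_0'(x) = 1/2 - 3·(x + 1) - 9·(x + 1)², so p_0'(0) = -23/2. On the right, p_1'(0) = b, so b = -23/2.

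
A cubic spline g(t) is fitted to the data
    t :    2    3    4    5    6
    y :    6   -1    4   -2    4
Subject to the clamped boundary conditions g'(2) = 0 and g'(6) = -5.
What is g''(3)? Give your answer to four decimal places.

Write M_i for g''(x_i). With h_i = 1, 1, 1, 1 and divided differences Δ_i = -7, 5, -6, 6, the continuity of g' gives the tridiagonal system
  1·M_0 + 4·M_1 + 1·M_2 = 6(Δ_1 - Δ_0) = 72
  1·M_1 + 4·M_2 + 1·M_3 = 6(Δ_2 - Δ_1) = -66
  1·M_2 + 4·M_3 + 1·M_4 = 6(Δ_3 - Δ_2) = 72
Clamped end conditions give two more equations: 2h_0·M_0 + h_0·M_1 = 6(Δ_0 - g'(2)) = -42 and h_3·M_3 + 2h_3·M_4 = 6(g'(6) - Δ_3) = -66.
Solving the tridiagonal system: M_0 = -1103/28, M_1 = 515/14, M_2 = -143/4, M_3 = 563/14, M_4 = -1487/28.

36.7857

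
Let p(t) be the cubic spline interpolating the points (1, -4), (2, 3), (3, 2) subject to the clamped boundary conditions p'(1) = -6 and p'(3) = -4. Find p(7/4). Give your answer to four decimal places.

Let M_i = p''(x_i). Step sizes h_i = 1, 1; slopes of the chords Δ_i = (y_(i+1) - y_i)/h_i = 7, -1.
  1·M_0 + 4·M_1 + 1·M_2 = 6(Δ_1 - Δ_0) = -48
Clamped end conditions give two more equations: 2h_0·M_0 + h_0·M_1 = 6(Δ_0 - p'(1)) = 78 and h_1·M_1 + 2h_1·M_2 = 6(p'(3) - Δ_1) = -18.
Hence M_0 = 52, M_1 = -26, M_2 = 4.
On [1, 2], p(t) = -4 - 6·(t - 1) + 26·(t - 1)² - 13·(t - 1)³.
With (t - 1) = 3/4: p(7/4) = 41/64.

0.6406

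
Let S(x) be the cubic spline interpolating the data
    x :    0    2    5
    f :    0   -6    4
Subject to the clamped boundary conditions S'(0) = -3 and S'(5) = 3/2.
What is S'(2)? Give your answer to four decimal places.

-0.1000

Write m_i for S''(x_i). With h_i = 2, 3 and divided differences Δ_i = -3, 10/3, the continuity of S' gives the tridiagonal system
  2·m_0 + 10·m_1 + 3·m_2 = 6(Δ_1 - Δ_0) = 38
Clamped end conditions give two more equations: 2h_0·m_0 + h_0·m_1 = 6(Δ_0 - S'(0)) = 0 and h_1·m_1 + 2h_1·m_2 = 6(S'(5) - Δ_1) = -11.
Hence m_0 = -29/10, m_1 = 29/5, m_2 = -71/15.
On [2, 5], S'(x) = b_1 + 2c_1·(x - 2) + 3d_1·(x - 2)² with b_1 = Δ_1 - h_1(2m_1 + m_2)/6 = -1/10, c_1 = m_1/2 = 29/10, d_1 = (m_2 - m_1)/(6h_1) = -79/135. So S'(2) = -1/10.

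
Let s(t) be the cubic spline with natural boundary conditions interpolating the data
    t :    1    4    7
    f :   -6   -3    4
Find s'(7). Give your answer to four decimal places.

Put M_i = s'' at the i-th knot. Here h = (3, 3) and Δ = (1, 7/3), so the interior equations h_(i-1)·M_(i-1) + 2(h_(i-1)+h_i)·M_i + h_i·M_(i+1) = 6(Δ_i − Δ_(i-1)) read
  3·M_0 + 12·M_1 + 3·M_2 = 6(Δ_1 - Δ_0) = 8
Natural end conditions: M_0 = M_2 = 0.
Forward elimination and back-substitution give M_0 = 0, M_1 = 2/3, M_2 = 0.
On [4, 7], s'(t) = b_1 + 2c_1·(t - 4) + 3d_1·(t - 4)² with b_1 = Δ_1 - h_1(2M_1 + M_2)/6 = 5/3, c_1 = M_1/2 = 1/3, d_1 = (M_2 - M_1)/(6h_1) = -1/27. So s'(7) = 8/3.

2.6667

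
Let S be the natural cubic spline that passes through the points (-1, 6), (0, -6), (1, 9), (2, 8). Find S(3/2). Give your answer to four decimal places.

10.7750

Put σ_i = S'' at the i-th knot. Here h = (1, 1, 1) and Δ = (-12, 15, -1), so the interior equations h_(i-1)·σ_(i-1) + 2(h_(i-1)+h_i)·σ_i + h_i·σ_(i+1) = 6(Δ_i − Δ_(i-1)) read
  1·σ_0 + 4·σ_1 + 1·σ_2 = 6(Δ_1 - Δ_0) = 162
  1·σ_1 + 4·σ_2 + 1·σ_3 = 6(Δ_2 - Δ_1) = -96
Natural end conditions: σ_0 = σ_3 = 0.
Solving: σ_0 = 0, σ_1 = 248/5, σ_2 = -182/5, σ_3 = 0.
On [1, 2], S(x) = 9 + 167/15·(x - 1) - 91/5·(x - 1)² + 91/15·(x - 1)³.
With (x - 1) = 1/2: S(3/2) = 431/40.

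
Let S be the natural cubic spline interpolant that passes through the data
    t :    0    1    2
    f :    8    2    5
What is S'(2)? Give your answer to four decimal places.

5.2500

Put M_i = S'' at the i-th knot. Here h = (1, 1) and Δ = (-6, 3), so the interior equations h_(i-1)·M_(i-1) + 2(h_(i-1)+h_i)·M_i + h_i·M_(i+1) = 6(Δ_i − Δ_(i-1)) read
  1·M_0 + 4·M_1 + 1·M_2 = 6(Δ_1 - Δ_0) = 54
Natural end conditions: M_0 = M_2 = 0.
Hence M_0 = 0, M_1 = 27/2, M_2 = 0.
On [1, 2], S'(t) = b_1 + 2c_1·(t - 1) + 3d_1·(t - 1)² with b_1 = Δ_1 - h_1(2M_1 + M_2)/6 = -3/2, c_1 = M_1/2 = 27/4, d_1 = (M_2 - M_1)/(6h_1) = -9/4. So S'(2) = 21/4.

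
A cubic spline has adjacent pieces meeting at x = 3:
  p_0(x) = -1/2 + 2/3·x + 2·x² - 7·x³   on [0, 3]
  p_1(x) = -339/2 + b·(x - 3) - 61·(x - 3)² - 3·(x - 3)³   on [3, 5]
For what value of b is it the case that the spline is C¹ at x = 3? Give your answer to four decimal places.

-176.3333

p_0'(x) = 2/3 + 4·x - 21·x², so p_0'(3) = -529/3. On the right, p_1'(3) = b, so b = -529/3.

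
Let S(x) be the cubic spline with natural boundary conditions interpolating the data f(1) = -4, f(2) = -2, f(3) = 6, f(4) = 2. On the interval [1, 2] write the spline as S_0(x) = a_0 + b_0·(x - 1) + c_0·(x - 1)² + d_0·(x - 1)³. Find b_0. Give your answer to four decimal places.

-0.4000

Put M_i = S'' at the i-th knot. Here h = (1, 1, 1) and Δ = (2, 8, -4), so the interior equations h_(i-1)·M_(i-1) + 2(h_(i-1)+h_i)·M_i + h_i·M_(i+1) = 6(Δ_i − Δ_(i-1)) read
  1·M_0 + 4·M_1 + 1·M_2 = 6(Δ_1 - Δ_0) = 36
  1·M_1 + 4·M_2 + 1·M_3 = 6(Δ_2 - Δ_1) = -72
Natural end conditions: M_0 = M_3 = 0.
Solving: M_0 = 0, M_1 = 72/5, M_2 = -108/5, M_3 = 0.
On [1, 2], with S_0(x) = a_0 + b_0·(x - 1) + c_0·(x - 1)² + d_0·(x - 1)³: c_0 = M_0/2 = 0, d_0 = (M_1 - M_0)/(6h_0) = 12/5, b_0 = Δ_0 - h_0(2M_0 + M_1)/6 = -2/5.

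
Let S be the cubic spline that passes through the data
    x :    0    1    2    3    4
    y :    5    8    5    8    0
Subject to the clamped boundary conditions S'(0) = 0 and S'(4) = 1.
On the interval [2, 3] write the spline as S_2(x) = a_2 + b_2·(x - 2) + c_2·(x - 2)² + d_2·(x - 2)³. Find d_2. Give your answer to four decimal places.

-9.1429

With σ_i denoting the second derivative at x_i, h_i = 1, 1, 1, 1, and Δ_i = (y_(i+1) − y_i)/h_i = 3, -3, 3, -8:
  1·σ_0 + 4·σ_1 + 1·σ_2 = 6(Δ_1 - Δ_0) = -36
  1·σ_1 + 4·σ_2 + 1·σ_3 = 6(Δ_2 - Δ_1) = 36
  1·σ_2 + 4·σ_3 + 1·σ_4 = 6(Δ_3 - Δ_2) = -66
Clamped end conditions give two more equations: 2h_0·σ_0 + h_0·σ_1 = 6(Δ_0 - S'(0)) = 18 and h_3·σ_3 + 2h_3·σ_4 = 6(S'(4) - Δ_3) = 54.
Solving the tridiagonal system: σ_0 = 130/7, σ_1 = -134/7, σ_2 = 22, σ_3 = -230/7, σ_4 = 304/7.
On [2, 3], with S_2(x) = a_2 + b_2·(x - 2) + c_2·(x - 2)² + d_2·(x - 2)³: c_2 = σ_2/2 = 11, d_2 = (σ_3 - σ_2)/(6h_2) = -64/7, b_2 = Δ_2 - h_2(2σ_2 + σ_3)/6 = 8/7.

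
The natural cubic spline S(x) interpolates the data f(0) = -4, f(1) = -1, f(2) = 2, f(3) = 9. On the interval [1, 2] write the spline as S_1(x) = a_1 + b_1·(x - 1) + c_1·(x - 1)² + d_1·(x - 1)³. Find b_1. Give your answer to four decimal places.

2.4667

Put M_i = S'' at the i-th knot. Here h = (1, 1, 1) and Δ = (3, 3, 7), so the interior equations h_(i-1)·M_(i-1) + 2(h_(i-1)+h_i)·M_i + h_i·M_(i+1) = 6(Δ_i − Δ_(i-1)) read
  1·M_0 + 4·M_1 + 1·M_2 = 6(Δ_1 - Δ_0) = 0
  1·M_1 + 4·M_2 + 1·M_3 = 6(Δ_2 - Δ_1) = 24
Natural end conditions: M_0 = M_3 = 0.
Solving the tridiagonal system: M_0 = 0, M_1 = -8/5, M_2 = 32/5, M_3 = 0.
On [1, 2], with S_1(x) = a_1 + b_1·(x - 1) + c_1·(x - 1)² + d_1·(x - 1)³: c_1 = M_1/2 = -4/5, d_1 = (M_2 - M_1)/(6h_1) = 4/3, b_1 = Δ_1 - h_1(2M_1 + M_2)/6 = 37/15.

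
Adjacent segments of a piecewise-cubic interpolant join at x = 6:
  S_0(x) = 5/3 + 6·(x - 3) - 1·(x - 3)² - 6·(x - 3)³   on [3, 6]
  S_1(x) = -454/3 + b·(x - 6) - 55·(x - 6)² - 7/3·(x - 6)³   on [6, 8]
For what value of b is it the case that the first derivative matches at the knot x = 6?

-162

S_0'(x) = 6 - 2·(x - 3) - 18·(x - 3)², so S_0'(6) = -162. On the right, S_1'(6) = b, so b = -162.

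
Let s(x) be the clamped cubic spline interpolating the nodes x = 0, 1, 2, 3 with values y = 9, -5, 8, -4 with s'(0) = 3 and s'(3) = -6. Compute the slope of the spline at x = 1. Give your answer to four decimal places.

-2.2000

Write σ_i for s''(x_i). With h_i = 1, 1, 1 and divided differences Δ_i = -14, 13, -12, the continuity of s' gives the tridiagonal system
  1·σ_0 + 4·σ_1 + 1·σ_2 = 6(Δ_1 - Δ_0) = 162
  1·σ_1 + 4·σ_2 + 1·σ_3 = 6(Δ_2 - Δ_1) = -150
Clamped end conditions give two more equations: 2h_0·σ_0 + h_0·σ_1 = 6(Δ_0 - s'(0)) = -102 and h_2·σ_2 + 2h_2·σ_3 = 6(s'(3) - Δ_2) = 36.
Hence σ_0 = -458/5, σ_1 = 406/5, σ_2 = -356/5, σ_3 = 268/5.
On [1, 2], s'(x) = b_1 + 2c_1·(x - 1) + 3d_1·(x - 1)² with b_1 = Δ_1 - h_1(2σ_1 + σ_2)/6 = -11/5, c_1 = σ_1/2 = 203/5, d_1 = (σ_2 - σ_1)/(6h_1) = -127/5. So s'(1) = -11/5.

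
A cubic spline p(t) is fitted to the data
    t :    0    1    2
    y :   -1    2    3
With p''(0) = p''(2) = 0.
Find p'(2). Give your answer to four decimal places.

0.5000

Let m_i = p''(x_i). Step sizes h_i = 1, 1; slopes of the chords Δ_i = (y_(i+1) - y_i)/h_i = 3, 1.
  1·m_0 + 4·m_1 + 1·m_2 = 6(Δ_1 - Δ_0) = -12
Natural end conditions: m_0 = m_2 = 0.
Solving the tridiagonal system: m_0 = 0, m_1 = -3, m_2 = 0.
On [1, 2], p'(t) = b_1 + 2c_1·(t - 1) + 3d_1·(t - 1)² with b_1 = Δ_1 - h_1(2m_1 + m_2)/6 = 2, c_1 = m_1/2 = -3/2, d_1 = (m_2 - m_1)/(6h_1) = 1/2. So p'(2) = 1/2.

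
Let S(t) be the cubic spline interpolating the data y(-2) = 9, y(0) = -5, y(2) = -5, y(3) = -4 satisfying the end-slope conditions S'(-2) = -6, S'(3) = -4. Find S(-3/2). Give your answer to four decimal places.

5.5489

Put σ_i = S'' at the i-th knot. Here h = (2, 2, 1) and Δ = (-7, 0, 1), so the interior equations h_(i-1)·σ_(i-1) + 2(h_(i-1)+h_i)·σ_i + h_i·σ_(i+1) = 6(Δ_i − Δ_(i-1)) read
  2·σ_0 + 8·σ_1 + 2·σ_2 = 6(Δ_1 - Δ_0) = 42
  2·σ_1 + 6·σ_2 + 1·σ_3 = 6(Δ_2 - Δ_1) = 6
Clamped end conditions give two more equations: 2h_0·σ_0 + h_0·σ_1 = 6(Δ_0 - S'(-2)) = -6 and h_2·σ_2 + 2h_2·σ_3 = 6(S'(3) - Δ_2) = -30.
Solving: σ_0 = -103/23, σ_1 = 137/23, σ_2 = 38/23, σ_3 = -364/23.
On [-2, 0], S(t) = 9 - 6·(t + 2) - 103/46·(t + 2)² + 20/23·(t + 2)³.
With (t + 2) = 1/2: S(-3/2) = 1021/184.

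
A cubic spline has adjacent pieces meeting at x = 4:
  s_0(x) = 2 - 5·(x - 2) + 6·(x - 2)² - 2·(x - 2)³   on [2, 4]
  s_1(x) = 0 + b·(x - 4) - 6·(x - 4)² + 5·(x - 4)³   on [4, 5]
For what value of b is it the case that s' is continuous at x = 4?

-5

s_0'(x) = -5 + 12·(x - 2) - 6·(x - 2)², so s_0'(4) = -5. On the right, s_1'(4) = b, so b = -5.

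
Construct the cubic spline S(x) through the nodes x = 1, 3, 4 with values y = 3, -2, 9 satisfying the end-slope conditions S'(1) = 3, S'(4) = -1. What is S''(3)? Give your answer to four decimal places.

29.6667

Put M_i = S'' at the i-th knot. Here h = (2, 1) and Δ = (-5/2, 11), so the interior equations h_(i-1)·M_(i-1) + 2(h_(i-1)+h_i)·M_i + h_i·M_(i+1) = 6(Δ_i − Δ_(i-1)) read
  2·M_0 + 6·M_1 + 1·M_2 = 6(Δ_1 - Δ_0) = 81
Clamped end conditions give two more equations: 2h_0·M_0 + h_0·M_1 = 6(Δ_0 - S'(1)) = -33 and h_1·M_1 + 2h_1·M_2 = 6(S'(4) - Δ_1) = -72.
Solving: M_0 = -277/12, M_1 = 89/3, M_2 = -305/6.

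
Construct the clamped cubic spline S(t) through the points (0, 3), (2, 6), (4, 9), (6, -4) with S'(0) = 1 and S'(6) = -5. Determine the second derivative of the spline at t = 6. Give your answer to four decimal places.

Put σ_i = S'' at the i-th knot. Here h = (2, 2, 2) and Δ = (3/2, 3/2, -13/2), so the interior equations h_(i-1)·σ_(i-1) + 2(h_(i-1)+h_i)·σ_i + h_i·σ_(i+1) = 6(Δ_i − Δ_(i-1)) read
  2·σ_0 + 8·σ_1 + 2·σ_2 = 6(Δ_1 - Δ_0) = 0
  2·σ_1 + 8·σ_2 + 2·σ_3 = 6(Δ_2 - Δ_1) = -48
Clamped end conditions give two more equations: 2h_0·σ_0 + h_0·σ_1 = 6(Δ_0 - S'(0)) = 3 and h_2·σ_2 + 2h_2·σ_3 = 6(S'(6) - Δ_2) = 9.
Solving the tridiagonal system: σ_0 = -3/10, σ_1 = 21/10, σ_2 = -81/10, σ_3 = 63/10.

6.3000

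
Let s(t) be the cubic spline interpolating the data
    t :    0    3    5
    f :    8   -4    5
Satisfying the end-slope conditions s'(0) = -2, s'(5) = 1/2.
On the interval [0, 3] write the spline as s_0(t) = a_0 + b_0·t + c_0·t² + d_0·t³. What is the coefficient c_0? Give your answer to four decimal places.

Write M_i for s''(x_i). With h_i = 3, 2 and divided differences Δ_i = -4, 9/2, the continuity of s' gives the tridiagonal system
  3·M_0 + 10·M_1 + 2·M_2 = 6(Δ_1 - Δ_0) = 51
Clamped end conditions give two more equations: 2h_0·M_0 + h_0·M_1 = 6(Δ_0 - s'(0)) = -12 and h_1·M_1 + 2h_1·M_2 = 6(s'(5) - Δ_1) = -24.
Solving: M_0 = -33/5, M_1 = 46/5, M_2 = -53/5.
On [0, 3], with s_0(t) = a_0 + b_0·t + c_0·t² + d_0·t³: c_0 = M_0/2 = -33/10, d_0 = (M_1 - M_0)/(6h_0) = 79/90, b_0 = Δ_0 - h_0(2M_0 + M_1)/6 = -2.

-3.3000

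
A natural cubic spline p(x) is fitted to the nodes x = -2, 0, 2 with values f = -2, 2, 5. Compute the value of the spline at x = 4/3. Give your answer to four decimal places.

4.0741

Put M_i = p'' at the i-th knot. Here h = (2, 2) and Δ = (2, 3/2), so the interior equations h_(i-1)·M_(i-1) + 2(h_(i-1)+h_i)·M_i + h_i·M_(i+1) = 6(Δ_i − Δ_(i-1)) read
  2·M_0 + 8·M_1 + 2·M_2 = 6(Δ_1 - Δ_0) = -3
Natural end conditions: M_0 = M_2 = 0.
Solving: M_0 = 0, M_1 = -3/8, M_2 = 0.
On [0, 2], p(x) = 2 + 7/4·x - 3/16·x² + 1/32·x³.
With x = 4/3: p(4/3) = 110/27.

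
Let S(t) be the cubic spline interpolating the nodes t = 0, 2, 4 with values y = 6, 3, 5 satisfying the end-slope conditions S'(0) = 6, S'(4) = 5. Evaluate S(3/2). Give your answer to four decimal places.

4.9102

With σ_i denoting the second derivative at x_i, h_i = 2, 2, and Δ_i = (y_(i+1) − y_i)/h_i = -3/2, 1:
  2·σ_0 + 8·σ_1 + 2·σ_2 = 6(Δ_1 - Δ_0) = 15
Clamped end conditions give two more equations: 2h_0·σ_0 + h_0·σ_1 = 6(Δ_0 - S'(0)) = -45 and h_1·σ_1 + 2h_1·σ_2 = 6(S'(4) - Δ_1) = 24.
Hence σ_0 = -107/8, σ_1 = 17/4, σ_2 = 31/8.
On [0, 2], S(t) = 6 + 6·t - 107/16·t² + 47/32·t³.
With t = 3/2: S(3/2) = 1257/256.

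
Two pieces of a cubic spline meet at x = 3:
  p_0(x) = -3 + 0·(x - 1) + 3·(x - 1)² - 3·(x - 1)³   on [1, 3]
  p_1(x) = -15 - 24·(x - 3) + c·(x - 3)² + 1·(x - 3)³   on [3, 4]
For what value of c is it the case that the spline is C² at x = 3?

-15

p_0''(x) = 6 - 18·(x - 1), so p_0''(3) = -30. On the right, p_1''(3) = 2c, so c = -15.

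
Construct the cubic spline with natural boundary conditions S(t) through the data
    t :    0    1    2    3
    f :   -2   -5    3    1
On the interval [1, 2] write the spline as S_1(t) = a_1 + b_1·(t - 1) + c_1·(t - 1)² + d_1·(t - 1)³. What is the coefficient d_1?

-7

With σ_i denoting the second derivative at x_i, h_i = 1, 1, 1, and Δ_i = (y_(i+1) − y_i)/h_i = -3, 8, -2:
  1·σ_0 + 4·σ_1 + 1·σ_2 = 6(Δ_1 - Δ_0) = 66
  1·σ_1 + 4·σ_2 + 1·σ_3 = 6(Δ_2 - Δ_1) = -60
Natural end conditions: σ_0 = σ_3 = 0.
Solving the tridiagonal system: σ_0 = 0, σ_1 = 108/5, σ_2 = -102/5, σ_3 = 0.
On [1, 2], with S_1(t) = a_1 + b_1·(t - 1) + c_1·(t - 1)² + d_1·(t - 1)³: c_1 = σ_1/2 = 54/5, d_1 = (σ_2 - σ_1)/(6h_1) = -7, b_1 = Δ_1 - h_1(2σ_1 + σ_2)/6 = 21/5.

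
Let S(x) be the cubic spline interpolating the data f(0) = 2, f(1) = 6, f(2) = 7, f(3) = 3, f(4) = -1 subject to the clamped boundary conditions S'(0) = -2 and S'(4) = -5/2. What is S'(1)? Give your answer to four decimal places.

4.8125

Let σ_i = S''(x_i). Step sizes h_i = 1, 1, 1, 1; slopes of the chords Δ_i = (y_(i+1) - y_i)/h_i = 4, 1, -4, -4.
  1·σ_0 + 4·σ_1 + 1·σ_2 = 6(Δ_1 - Δ_0) = -18
  1·σ_1 + 4·σ_2 + 1·σ_3 = 6(Δ_2 - Δ_1) = -30
  1·σ_2 + 4·σ_3 + 1·σ_4 = 6(Δ_3 - Δ_2) = 0
Clamped end conditions give two more equations: 2h_0·σ_0 + h_0·σ_1 = 6(Δ_0 - S'(0)) = 36 and h_3·σ_3 + 2h_3·σ_4 = 6(S'(4) - Δ_3) = 9.
Solving: σ_0 = 179/8, σ_1 = -35/4, σ_2 = -43/8, σ_3 = 1/4, σ_4 = 35/8.
On [1, 2], S'(x) = b_1 + 2c_1·(x - 1) + 3d_1·(x - 1)² with b_1 = Δ_1 - h_1(2σ_1 + σ_2)/6 = 77/16, c_1 = σ_1/2 = -35/8, d_1 = (σ_2 - σ_1)/(6h_1) = 9/16. So S'(1) = 77/16.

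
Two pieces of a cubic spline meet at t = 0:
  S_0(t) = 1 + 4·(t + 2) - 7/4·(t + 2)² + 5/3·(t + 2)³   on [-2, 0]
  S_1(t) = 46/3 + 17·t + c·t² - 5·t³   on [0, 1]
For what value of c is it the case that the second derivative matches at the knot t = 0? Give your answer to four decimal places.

8.2500

S_0''(t) = -7/2 + 10·(t + 2), so S_0''(0) = 33/2. On the right, S_1''(0) = 2c, so c = 33/4.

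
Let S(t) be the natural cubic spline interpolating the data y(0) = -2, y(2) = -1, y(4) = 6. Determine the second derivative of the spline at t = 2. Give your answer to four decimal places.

2.2500

Write M_i for S''(x_i). With h_i = 2, 2 and divided differences Δ_i = 1/2, 7/2, the continuity of S' gives the tridiagonal system
  2·M_0 + 8·M_1 + 2·M_2 = 6(Δ_1 - Δ_0) = 18
Natural end conditions: M_0 = M_2 = 0.
Solving: M_0 = 0, M_1 = 9/4, M_2 = 0.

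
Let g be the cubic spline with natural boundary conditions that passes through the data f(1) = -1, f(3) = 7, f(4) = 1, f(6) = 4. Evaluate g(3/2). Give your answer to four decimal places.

2.8080

Let σ_i = g''(x_i). Step sizes h_i = 2, 1, 2; slopes of the chords Δ_i = (y_(i+1) - y_i)/h_i = 4, -6, 3/2.
  2·σ_0 + 6·σ_1 + 1·σ_2 = 6(Δ_1 - Δ_0) = -60
  1·σ_1 + 6·σ_2 + 2·σ_3 = 6(Δ_2 - Δ_1) = 45
Natural end conditions: σ_0 = σ_3 = 0.
Forward elimination and back-substitution give σ_0 = 0, σ_1 = -81/7, σ_2 = 66/7, σ_3 = 0.
On [1, 3], g(x) = -1 + 55/7·(x - 1) + 0·(x - 1)² - 27/28·(x - 1)³.
With (x - 1) = 1/2: g(3/2) = 629/224.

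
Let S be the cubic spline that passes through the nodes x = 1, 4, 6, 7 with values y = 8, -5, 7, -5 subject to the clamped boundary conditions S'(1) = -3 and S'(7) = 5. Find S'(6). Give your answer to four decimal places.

-11.8246

Let σ_i = S''(x_i). Step sizes h_i = 3, 2, 1; slopes of the chords Δ_i = (y_(i+1) - y_i)/h_i = -13/3, 6, -12.
  3·σ_0 + 10·σ_1 + 2·σ_2 = 6(Δ_1 - Δ_0) = 62
  2·σ_1 + 6·σ_2 + 1·σ_3 = 6(Δ_2 - Δ_1) = -108
Clamped end conditions give two more equations: 2h_0·σ_0 + h_0·σ_1 = 6(Δ_0 - S'(1)) = -8 and h_2·σ_2 + 2h_2·σ_3 = 6(S'(7) - Δ_2) = 102.
Solving: σ_0 = -530/57, σ_1 = 908/57, σ_2 = -1978/57, σ_3 = 3896/57.
On [6, 7], S'(x) = b_2 + 2c_2·(x - 6) + 3d_2·(x - 6)² with b_2 = Δ_2 - h_2(2σ_2 + σ_3)/6 = -674/57, c_2 = σ_2/2 = -989/57, d_2 = (σ_3 - σ_2)/(6h_2) = 979/57. So S'(6) = -674/57.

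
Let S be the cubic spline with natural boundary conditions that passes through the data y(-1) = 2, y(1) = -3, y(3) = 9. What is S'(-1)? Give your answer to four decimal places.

-4.6250

With σ_i denoting the second derivative at x_i, h_i = 2, 2, and Δ_i = (y_(i+1) − y_i)/h_i = -5/2, 6:
  2·σ_0 + 8·σ_1 + 2·σ_2 = 6(Δ_1 - Δ_0) = 51
Natural end conditions: σ_0 = σ_2 = 0.
Solving the tridiagonal system: σ_0 = 0, σ_1 = 51/8, σ_2 = 0.
On [-1, 1], S'(x) = b_0 + 2c_0·(x + 1) + 3d_0·(x + 1)² with b_0 = Δ_0 - h_0(2σ_0 + σ_1)/6 = -37/8, c_0 = σ_0/2 = 0, d_0 = (σ_1 - σ_0)/(6h_0) = 17/32. So S'(-1) = -37/8.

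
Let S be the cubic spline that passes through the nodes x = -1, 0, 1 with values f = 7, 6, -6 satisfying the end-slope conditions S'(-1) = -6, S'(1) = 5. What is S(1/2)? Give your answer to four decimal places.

Write m_i for S''(x_i). With h_i = 1, 1 and divided differences Δ_i = -1, -12, the continuity of S' gives the tridiagonal system
  1·m_0 + 4·m_1 + 1·m_2 = 6(Δ_1 - Δ_0) = -66
Clamped end conditions give two more equations: 2h_0·m_0 + h_0·m_1 = 6(Δ_0 - S'(-1)) = 30 and h_1·m_1 + 2h_1·m_2 = 6(S'(1) - Δ_1) = 102.
Solving the tridiagonal system: m_0 = 37, m_1 = -44, m_2 = 73.
On [0, 1], S(x) = 6 - 19/2·x - 22·x² + 39/2·x³.
With x = 1/2: S(1/2) = -29/16.

-1.8125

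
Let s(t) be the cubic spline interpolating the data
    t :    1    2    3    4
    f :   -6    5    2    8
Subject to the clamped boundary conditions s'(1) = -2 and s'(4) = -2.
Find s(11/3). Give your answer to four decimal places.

6.8296

With σ_i denoting the second derivative at x_i, h_i = 1, 1, 1, and Δ_i = (y_(i+1) − y_i)/h_i = 11, -3, 6:
  1·σ_0 + 4·σ_1 + 1·σ_2 = 6(Δ_1 - Δ_0) = -84
  1·σ_1 + 4·σ_2 + 1·σ_3 = 6(Δ_2 - Δ_1) = 54
Clamped end conditions give two more equations: 2h_0·σ_0 + h_0·σ_1 = 6(Δ_0 - s'(1)) = 78 and h_2·σ_2 + 2h_2·σ_3 = 6(s'(4) - Δ_2) = -48.
Solving the tridiagonal system: σ_0 = 308/5, σ_1 = -226/5, σ_2 = 176/5, σ_3 = -208/5.
On [3, 4], s(t) = 2 + 6/5·(t - 3) + 88/5·(t - 3)² - 64/5·(t - 3)³.
With (t - 3) = 2/3: s(11/3) = 922/135.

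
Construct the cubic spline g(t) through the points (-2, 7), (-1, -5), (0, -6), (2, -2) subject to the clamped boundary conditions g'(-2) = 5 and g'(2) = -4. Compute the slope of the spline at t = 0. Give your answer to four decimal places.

4.7273

Let M_i = g''(x_i). Step sizes h_i = 1, 1, 2; slopes of the chords Δ_i = (y_(i+1) - y_i)/h_i = -12, -1, 2.
  1·M_0 + 4·M_1 + 1·M_2 = 6(Δ_1 - Δ_0) = 66
  1·M_1 + 6·M_2 + 2·M_3 = 6(Δ_2 - Δ_1) = 18
Clamped end conditions give two more equations: 2h_0·M_0 + h_0·M_1 = 6(Δ_0 - g'(-2)) = -102 and h_2·M_2 + 2h_2·M_3 = 6(g'(2) - Δ_2) = -36.
Solving: M_0 = -744/11, M_1 = 366/11, M_2 = 6/11, M_3 = -102/11.
On [0, 2], g'(t) = b_2 + 2c_2·t + 3d_2·t² with b_2 = Δ_2 - h_2(2M_2 + M_3)/6 = 52/11, c_2 = M_2/2 = 3/11, d_2 = (M_3 - M_2)/(6h_2) = -9/11. So g'(0) = 52/11.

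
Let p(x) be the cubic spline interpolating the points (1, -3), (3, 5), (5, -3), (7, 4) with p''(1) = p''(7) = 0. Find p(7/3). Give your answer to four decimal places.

4.2840

Write M_i for p''(x_i). With h_i = 2, 2, 2 and divided differences Δ_i = 4, -4, 7/2, the continuity of p' gives the tridiagonal system
  2·M_0 + 8·M_1 + 2·M_2 = 6(Δ_1 - Δ_0) = -48
  2·M_1 + 8·M_2 + 2·M_3 = 6(Δ_2 - Δ_1) = 45
Natural end conditions: M_0 = M_3 = 0.
Solving: M_0 = 0, M_1 = -79/10, M_2 = 38/5, M_3 = 0.
On [1, 3], p(x) = -3 + 199/30·(x - 1) + 0·(x - 1)² - 79/120·(x - 1)³.
With (x - 1) = 4/3: p(7/3) = 347/81.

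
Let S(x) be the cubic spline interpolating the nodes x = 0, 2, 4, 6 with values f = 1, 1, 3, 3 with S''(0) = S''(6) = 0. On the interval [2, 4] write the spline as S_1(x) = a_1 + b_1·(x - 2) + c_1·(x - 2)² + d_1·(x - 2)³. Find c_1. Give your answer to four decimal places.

0.5000

With M_i denoting the second derivative at x_i, h_i = 2, 2, 2, and Δ_i = (y_(i+1) − y_i)/h_i = 0, 1, 0:
  2·M_0 + 8·M_1 + 2·M_2 = 6(Δ_1 - Δ_0) = 6
  2·M_1 + 8·M_2 + 2·M_3 = 6(Δ_2 - Δ_1) = -6
Natural end conditions: M_0 = M_3 = 0.
Hence M_0 = 0, M_1 = 1, M_2 = -1, M_3 = 0.
On [2, 4], with S_1(x) = a_1 + b_1·(x - 2) + c_1·(x - 2)² + d_1·(x - 2)³: c_1 = M_1/2 = 1/2, d_1 = (M_2 - M_1)/(6h_1) = -1/6, b_1 = Δ_1 - h_1(2M_1 + M_2)/6 = 2/3.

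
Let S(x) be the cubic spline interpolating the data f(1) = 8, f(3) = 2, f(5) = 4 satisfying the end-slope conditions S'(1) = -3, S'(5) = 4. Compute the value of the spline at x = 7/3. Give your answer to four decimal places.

With σ_i denoting the second derivative at x_i, h_i = 2, 2, and Δ_i = (y_(i+1) − y_i)/h_i = -3, 1:
  2·σ_0 + 8·σ_1 + 2·σ_2 = 6(Δ_1 - Δ_0) = 24
Clamped end conditions give two more equations: 2h_0·σ_0 + h_0·σ_1 = 6(Δ_0 - S'(1)) = 0 and h_1·σ_1 + 2h_1·σ_2 = 6(S'(5) - Δ_1) = 18.
Forward elimination and back-substitution give σ_0 = -5/4, σ_1 = 5/2, σ_2 = 13/4.
On [1, 3], S(x) = 8 - 3·(x - 1) - 5/8·(x - 1)² + 5/16·(x - 1)³.
With (x - 1) = 4/3: S(7/3) = 98/27.

3.6296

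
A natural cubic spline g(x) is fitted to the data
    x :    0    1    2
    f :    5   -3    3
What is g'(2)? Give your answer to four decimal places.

9.5000

Let M_i = g''(x_i). Step sizes h_i = 1, 1; slopes of the chords Δ_i = (y_(i+1) - y_i)/h_i = -8, 6.
  1·M_0 + 4·M_1 + 1·M_2 = 6(Δ_1 - Δ_0) = 84
Natural end conditions: M_0 = M_2 = 0.
Forward elimination and back-substitution give M_0 = 0, M_1 = 21, M_2 = 0.
On [1, 2], g'(x) = b_1 + 2c_1·(x - 1) + 3d_1·(x - 1)² with b_1 = Δ_1 - h_1(2M_1 + M_2)/6 = -1, c_1 = M_1/2 = 21/2, d_1 = (M_2 - M_1)/(6h_1) = -7/2. So g'(2) = 19/2.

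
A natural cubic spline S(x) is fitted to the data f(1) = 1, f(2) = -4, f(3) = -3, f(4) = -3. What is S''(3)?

-4

Let M_i = S''(x_i). Step sizes h_i = 1, 1, 1; slopes of the chords Δ_i = (y_(i+1) - y_i)/h_i = -5, 1, 0.
  1·M_0 + 4·M_1 + 1·M_2 = 6(Δ_1 - Δ_0) = 36
  1·M_1 + 4·M_2 + 1·M_3 = 6(Δ_2 - Δ_1) = -6
Natural end conditions: M_0 = M_3 = 0.
Forward elimination and back-substitution give M_0 = 0, M_1 = 10, M_2 = -4, M_3 = 0.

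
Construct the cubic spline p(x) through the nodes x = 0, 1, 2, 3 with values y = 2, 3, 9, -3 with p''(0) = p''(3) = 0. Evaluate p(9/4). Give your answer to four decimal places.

With σ_i denoting the second derivative at x_i, h_i = 1, 1, 1, and Δ_i = (y_(i+1) − y_i)/h_i = 1, 6, -12:
  1·σ_0 + 4·σ_1 + 1·σ_2 = 6(Δ_1 - Δ_0) = 30
  1·σ_1 + 4·σ_2 + 1·σ_3 = 6(Δ_2 - Δ_1) = -108
Natural end conditions: σ_0 = σ_3 = 0.
Hence σ_0 = 0, σ_1 = 76/5, σ_2 = -154/5, σ_3 = 0.
On [2, 3], p(x) = 9 - 26/15·(x - 2) - 77/5·(x - 2)² + 77/15·(x - 2)³.
With (x - 2) = 1/4: p(9/4) = 2459/320.

7.6844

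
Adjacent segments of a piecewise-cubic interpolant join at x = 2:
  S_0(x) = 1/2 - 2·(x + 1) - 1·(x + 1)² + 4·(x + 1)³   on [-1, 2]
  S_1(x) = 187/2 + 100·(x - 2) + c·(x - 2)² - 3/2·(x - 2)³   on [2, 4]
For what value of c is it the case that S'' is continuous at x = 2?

S_0''(x) = -2 + 24·(x + 1), so S_0''(2) = 70. On the right, S_1''(2) = 2c, so c = 35.

35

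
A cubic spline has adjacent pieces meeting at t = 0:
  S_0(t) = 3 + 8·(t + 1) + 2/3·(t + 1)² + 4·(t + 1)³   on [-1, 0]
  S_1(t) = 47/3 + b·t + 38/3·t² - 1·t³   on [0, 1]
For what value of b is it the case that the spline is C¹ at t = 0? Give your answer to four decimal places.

21.3333

S_0'(t) = 8 + 4/3·(t + 1) + 12·(t + 1)², so S_0'(0) = 64/3. On the right, S_1'(0) = b, so b = 64/3.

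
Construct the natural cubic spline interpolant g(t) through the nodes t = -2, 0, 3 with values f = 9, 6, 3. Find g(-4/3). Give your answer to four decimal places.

7.9407

Put M_i = g'' at the i-th knot. Here h = (2, 3) and Δ = (-3/2, -1), so the interior equations h_(i-1)·M_(i-1) + 2(h_(i-1)+h_i)·M_i + h_i·M_(i+1) = 6(Δ_i − Δ_(i-1)) read
  2·M_0 + 10·M_1 + 3·M_2 = 6(Δ_1 - Δ_0) = 3
Natural end conditions: M_0 = M_2 = 0.
Solving the tridiagonal system: M_0 = 0, M_1 = 3/10, M_2 = 0.
On [-2, 0], g(t) = 9 - 8/5·(t + 2) + 0·(t + 2)² + 1/40·(t + 2)³.
With (t + 2) = 2/3: g(-4/3) = 1072/135.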